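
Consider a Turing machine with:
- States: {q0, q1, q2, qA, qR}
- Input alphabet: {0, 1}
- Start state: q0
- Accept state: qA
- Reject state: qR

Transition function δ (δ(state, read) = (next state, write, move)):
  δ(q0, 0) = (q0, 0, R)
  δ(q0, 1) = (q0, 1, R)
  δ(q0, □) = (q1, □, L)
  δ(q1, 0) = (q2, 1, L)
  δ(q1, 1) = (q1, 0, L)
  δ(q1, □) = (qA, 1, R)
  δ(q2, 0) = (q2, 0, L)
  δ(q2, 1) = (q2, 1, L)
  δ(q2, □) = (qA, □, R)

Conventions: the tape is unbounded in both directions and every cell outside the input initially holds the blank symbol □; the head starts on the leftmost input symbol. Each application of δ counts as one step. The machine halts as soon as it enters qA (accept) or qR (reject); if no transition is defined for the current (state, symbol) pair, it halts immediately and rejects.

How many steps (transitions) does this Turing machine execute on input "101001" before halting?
Step 0: [q0]101001 (head at position 0)
Step 1: δ(q0, 1) = (q0, 1, R)  ⊢  1[q0]01001 (head at position 1)
Step 2: δ(q0, 0) = (q0, 0, R)  ⊢  10[q0]1001 (head at position 2)
Step 3: δ(q0, 1) = (q0, 1, R)  ⊢  101[q0]001 (head at position 3)
Step 4: δ(q0, 0) = (q0, 0, R)  ⊢  1010[q0]01 (head at position 4)
Step 5: δ(q0, 0) = (q0, 0, R)  ⊢  10100[q0]1 (head at position 5)
Step 6: δ(q0, 1) = (q0, 1, R)  ⊢  101001[q0]□ (head at position 6)
Step 7: δ(q0, □) = (q1, □, L)  ⊢  10100[q1]1□ (head at position 5)
Step 8: δ(q1, 1) = (q1, 0, L)  ⊢  1010[q1]00□ (head at position 4)
Step 9: δ(q1, 0) = (q2, 1, L)  ⊢  101[q2]010□ (head at position 3)
Step 10: δ(q2, 0) = (q2, 0, L)  ⊢  10[q2]1010□ (head at position 2)
Step 11: δ(q2, 1) = (q2, 1, L)  ⊢  1[q2]01010□ (head at position 1)
Step 12: δ(q2, 0) = (q2, 0, L)  ⊢  [q2]101010□ (head at position 0)
Step 13: δ(q2, 1) = (q2, 1, L)  ⊢  [q2]□101010□ (head at position -1)
Step 14: δ(q2, □) = (qA, □, R)  ⊢  □[qA]101010□ (head at position 0)
The machine is in qA, so it halts and accepts.
Number of transitions executed: 14.

Final answer: 14 steps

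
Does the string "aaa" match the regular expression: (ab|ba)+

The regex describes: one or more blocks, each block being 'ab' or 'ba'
No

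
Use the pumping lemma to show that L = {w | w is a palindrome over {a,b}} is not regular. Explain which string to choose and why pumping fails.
Language: L = {w | w is a palindrome over {a,b}} (strings that read the same forwards and backwards)
Step 1: Assume for contradiction that L is regular, with pumping length p.
Step 2: Choose s = a^p b a^p. Then s ∈ L (it reads the same forwards and backwards) and |s| ≥ p.
Step 3: Consider any decomposition s = xyz with |xy| ≤ p and |y| > 0. Since |xy| ≤ p and the first p symbols of s are all a's, y = a^k for some k with 1 ≤ k ≤ p.
Step 4: Pumping up (i = 2): xy²z = a^(p+k) b a^p. Its reverse is a^p b a^(p+k) ≠ a^(p+k) b a^p (the single b is no longer in the middle), so xy²z is not a palindrome and xy²z ∉ L.
This contradicts the pumping lemma, so L is not regular.

Final answer: Choose s = a^p b a^p. Since |xy| ≤ p, y = a^k with k ≥ 1. Then xy²z = a^(p+k) b a^p is not a palindrome, so ∉ L.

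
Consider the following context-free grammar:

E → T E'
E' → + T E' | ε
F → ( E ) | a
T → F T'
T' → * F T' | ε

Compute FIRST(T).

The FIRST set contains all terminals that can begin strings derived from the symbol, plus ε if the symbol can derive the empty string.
FIRST(F): F → ( E ) contributes '(' and F → a contributes 'a', so FIRST(F) = {(, a}. F is not nullable.
FIRST(T): T → F T' begins with F, and F is not nullable, so FIRST(T) = FIRST(F) = {(, a}.

Final answer: {(, a}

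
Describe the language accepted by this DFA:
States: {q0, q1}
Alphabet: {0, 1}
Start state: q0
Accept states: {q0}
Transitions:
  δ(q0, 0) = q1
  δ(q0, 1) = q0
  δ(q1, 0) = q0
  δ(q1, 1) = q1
Analyzing the DFA structure:
Start state: q0
Accept states: {q0}
Interpreting what each state remembers (checking against the transitions):
  q0: an even number of 0s has been read so far
  q1: an odd number of 0s has been read so far
  δ(q0, 0): in q0 (an even number of 0s has been read so far), after reading 0 we have: an odd number of 0s has been read so far → q1
  δ(q0, 1): in q0 (an even number of 0s has been read so far), after reading 1 we have: an even number of 0s has been read so far → q0
  δ(q1, 0): in q1 (an odd number of 0s has been read so far), after reading 0 we have: an even number of 0s has been read so far → q0
  δ(q1, 1): in q1 (an odd number of 0s has been read so far), after reading 1 we have: an odd number of 0s has been read so far → q1
A string is accepted iff it ends in {q0}, i.e. an even number of 0s has been read so far.
Language: All binary strings with an even number of 0s

Final answer: All binary strings with an even number of 0s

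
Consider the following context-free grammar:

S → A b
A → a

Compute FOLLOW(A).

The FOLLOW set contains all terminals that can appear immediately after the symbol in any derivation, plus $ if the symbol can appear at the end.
A occurs only in S → A b, where it is immediately followed by the terminal b. So FOLLOW(A) = {b}.

Final answer: {b}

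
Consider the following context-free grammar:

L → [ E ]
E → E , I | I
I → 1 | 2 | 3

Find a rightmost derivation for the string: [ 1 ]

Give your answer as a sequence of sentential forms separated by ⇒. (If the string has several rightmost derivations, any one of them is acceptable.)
Start with L.
Step 1: the rightmost non-terminal is L; apply L → [ E ]:  [ E ]
Step 2: the rightmost non-terminal is E; apply E → I:  [ I ]
Step 3: the rightmost non-terminal is I; apply I → 1:  [ 1 ]

Final answer: L ⇒ [ E ] ⇒ [ I ] ⇒ [ 1 ]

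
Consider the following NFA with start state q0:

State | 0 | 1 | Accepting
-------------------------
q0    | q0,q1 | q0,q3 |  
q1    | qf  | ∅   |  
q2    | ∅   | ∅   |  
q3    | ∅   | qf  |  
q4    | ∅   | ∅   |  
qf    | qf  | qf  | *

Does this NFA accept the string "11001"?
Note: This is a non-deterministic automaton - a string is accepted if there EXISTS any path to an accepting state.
Track the set of states the NFA could be in: start {q0}
Read '1': {q0} → {q0, q3}
Read '1': {q0, q3} → {q0, q3, qf}
Read '0': {q0, q3, qf} → {q0, q1, qf}
Read '0': {q0, q1, qf} → {q0, q1, qf}
Read '1': {q0, q1, qf} → {q0, q3, qf}
Final set {q0, q3, qf} contains accepting state(s) {qf} → accepted.

Final answer: Yes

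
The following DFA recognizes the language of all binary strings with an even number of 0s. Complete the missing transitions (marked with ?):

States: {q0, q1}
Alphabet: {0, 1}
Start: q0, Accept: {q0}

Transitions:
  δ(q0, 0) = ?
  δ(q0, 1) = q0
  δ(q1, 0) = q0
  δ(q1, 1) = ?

What each state remembers (consistent with the given transitions and accept states):
  q0: an even number of 0s has been read so far
  q1: an odd number of 0s has been read so far
Filling in the missing entries:
  δ(q0, 0): in q0 (an even number of 0s has been read so far), after reading 0 we have: an odd number of 0s has been read so far → q1
  δ(q1, 1): in q1 (an odd number of 0s has been read so far), after reading 1 we have: an odd number of 0s has been read so far → q1

Final answer: δ(q0, 0) = q1; δ(q1, 1) = q1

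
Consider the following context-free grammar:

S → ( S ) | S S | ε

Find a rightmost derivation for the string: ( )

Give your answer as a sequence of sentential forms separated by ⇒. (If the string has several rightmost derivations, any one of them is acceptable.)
Start with S.
Step 1: the rightmost non-terminal is S; apply S → ( S ):  ( S )
Step 2: the rightmost non-terminal is S; apply S → ε:  ( )

Final answer: S ⇒ ( S ) ⇒ ( )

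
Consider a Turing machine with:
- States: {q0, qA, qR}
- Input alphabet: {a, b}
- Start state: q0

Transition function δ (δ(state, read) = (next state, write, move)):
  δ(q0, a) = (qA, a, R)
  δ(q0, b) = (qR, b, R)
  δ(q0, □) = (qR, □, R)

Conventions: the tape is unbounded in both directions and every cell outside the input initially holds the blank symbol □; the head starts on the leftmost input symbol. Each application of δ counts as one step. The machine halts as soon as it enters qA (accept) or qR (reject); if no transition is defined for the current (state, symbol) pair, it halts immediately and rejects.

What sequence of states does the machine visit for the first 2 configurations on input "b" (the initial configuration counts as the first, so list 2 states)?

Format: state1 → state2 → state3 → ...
Step 0: [q0]b (head at position 0)
Step 1: δ(q0, b) = (qR, b, R)  ⊢  b[qR]□ (head at position 1)
Reading off the states of these 2 configurations: q0 → qR

Final answer: q0 → qR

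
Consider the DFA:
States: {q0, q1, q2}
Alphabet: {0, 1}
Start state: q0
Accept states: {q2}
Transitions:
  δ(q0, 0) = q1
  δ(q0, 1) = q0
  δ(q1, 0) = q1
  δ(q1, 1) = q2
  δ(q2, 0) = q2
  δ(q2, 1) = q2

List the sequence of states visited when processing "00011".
Starting at q0
Read '0': q0 -> q1
Read '0': q1 -> q1
Read '0': q1 -> q1
Read '1': q1 -> q2
Read '1': q2 -> q2

Final answer: q0 -> q1 -> q1 -> q1 -> q2 -> q2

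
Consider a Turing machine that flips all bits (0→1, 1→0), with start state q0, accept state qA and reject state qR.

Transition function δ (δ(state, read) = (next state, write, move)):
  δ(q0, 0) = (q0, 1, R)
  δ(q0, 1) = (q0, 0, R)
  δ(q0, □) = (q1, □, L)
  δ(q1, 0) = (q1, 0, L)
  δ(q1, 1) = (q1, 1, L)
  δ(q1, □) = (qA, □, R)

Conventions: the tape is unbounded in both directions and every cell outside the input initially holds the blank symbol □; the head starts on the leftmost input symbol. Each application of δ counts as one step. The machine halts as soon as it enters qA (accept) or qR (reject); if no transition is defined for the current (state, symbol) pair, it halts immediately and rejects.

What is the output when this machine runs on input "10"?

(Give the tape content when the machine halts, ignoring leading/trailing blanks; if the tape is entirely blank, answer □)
Step 0: [q0]10 (head at position 0)
Step 1: δ(q0, 1) = (q0, 0, R)  ⊢  0[q0]0 (head at position 1)
Step 2: δ(q0, 0) = (q0, 1, R)  ⊢  01[q0]□ (head at position 2)
Step 3: δ(q0, □) = (q1, □, L)  ⊢  0[q1]1□ (head at position 1)
Step 4: δ(q1, 1) = (q1, 1, L)  ⊢  [q1]01□ (head at position 0)
Step 5: δ(q1, 0) = (q1, 0, L)  ⊢  [q1]□01□ (head at position -1)
Step 6: δ(q1, □) = (qA, □, R)  ⊢  □[qA]01□ (head at position 0)
The machine is in qA, so it halts and accepts.
Tape content when halted (ignoring surrounding blanks): 01

Final answer: Output: 01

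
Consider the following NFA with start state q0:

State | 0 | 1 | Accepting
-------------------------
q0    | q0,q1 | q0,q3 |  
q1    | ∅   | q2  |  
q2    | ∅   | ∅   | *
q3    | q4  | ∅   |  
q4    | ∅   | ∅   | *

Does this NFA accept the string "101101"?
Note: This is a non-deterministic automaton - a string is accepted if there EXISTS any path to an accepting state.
Track the set of states the NFA could be in: start {q0}
Read '1': {q0} → {q0, q3}
Read '0': {q0, q3} → {q0, q1, q4}
Read '1': {q0, q1, q4} → {q0, q2, q3}
Read '1': {q0, q2, q3} → {q0, q3}
Read '0': {q0, q3} → {q0, q1, q4}
Read '1': {q0, q1, q4} → {q0, q2, q3}
Final set {q0, q2, q3} contains accepting state(s) {q2} → accepted.

Final answer: Yes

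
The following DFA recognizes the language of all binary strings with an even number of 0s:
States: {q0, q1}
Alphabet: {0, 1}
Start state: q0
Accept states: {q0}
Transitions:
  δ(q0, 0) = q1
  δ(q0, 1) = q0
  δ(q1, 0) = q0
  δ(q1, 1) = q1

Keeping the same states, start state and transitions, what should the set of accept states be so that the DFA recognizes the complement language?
The DFA is complete (every state has a transition on every symbol), so the complement
is recognized by the same DFA with accepting and non-accepting states swapped.
Original accept states: {q0}
Complement accept states = All states - Original accept states
= {q0, q1} - {q0}
= {q1}
Complement language: strings with an ODD number of 0s

Final answer: {q1}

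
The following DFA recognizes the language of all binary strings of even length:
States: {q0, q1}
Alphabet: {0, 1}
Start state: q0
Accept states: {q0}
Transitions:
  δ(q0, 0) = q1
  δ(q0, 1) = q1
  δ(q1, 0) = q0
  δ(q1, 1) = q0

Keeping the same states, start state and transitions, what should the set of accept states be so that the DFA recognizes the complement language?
The DFA is complete (every state has a transition on every symbol), so the complement
is recognized by the same DFA with accepting and non-accepting states swapped.
Original accept states: {q0}
Complement accept states = All states - Original accept states
= {q0, q1} - {q0}
= {q1}
Complement language: strings of ODD length

Final answer: {q1}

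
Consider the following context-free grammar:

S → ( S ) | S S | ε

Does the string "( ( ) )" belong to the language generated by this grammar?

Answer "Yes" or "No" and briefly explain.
A derivation exists: S ⇒ ( S ) ⇒ ( ( S ) ) ⇒ ( ( ) ) (using S → ( S ) twice, then S → ε).

Final answer: Yes - a valid derivation exists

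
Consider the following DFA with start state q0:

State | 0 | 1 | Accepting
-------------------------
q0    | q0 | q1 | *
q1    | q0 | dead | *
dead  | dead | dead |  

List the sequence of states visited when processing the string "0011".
q0 → q0 → q0 → q1 → dead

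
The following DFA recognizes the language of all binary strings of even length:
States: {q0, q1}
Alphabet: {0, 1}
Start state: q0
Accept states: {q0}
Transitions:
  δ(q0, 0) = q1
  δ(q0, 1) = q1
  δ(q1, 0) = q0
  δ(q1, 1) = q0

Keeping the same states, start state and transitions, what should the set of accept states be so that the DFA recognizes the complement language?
The DFA is complete (every state has a transition on every symbol), so the complement
is recognized by the same DFA with accepting and non-accepting states swapped.
Original accept states: {q0}
Complement accept states = All states - Original accept states
= {q0, q1} - {q0}
= {q1}
Complement language: strings of ODD length

Final answer: {q1}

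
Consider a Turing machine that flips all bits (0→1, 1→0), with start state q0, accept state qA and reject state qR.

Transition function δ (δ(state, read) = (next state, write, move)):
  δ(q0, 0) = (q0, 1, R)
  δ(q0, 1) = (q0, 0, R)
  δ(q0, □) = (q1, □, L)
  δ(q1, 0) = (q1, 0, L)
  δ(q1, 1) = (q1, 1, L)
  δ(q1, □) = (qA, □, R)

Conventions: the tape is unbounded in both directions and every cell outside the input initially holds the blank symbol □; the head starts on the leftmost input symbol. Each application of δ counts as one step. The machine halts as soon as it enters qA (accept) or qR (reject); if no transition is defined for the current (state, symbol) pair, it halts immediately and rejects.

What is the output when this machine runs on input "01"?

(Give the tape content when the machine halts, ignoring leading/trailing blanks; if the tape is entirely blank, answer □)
Step 0: [q0]01 (head at position 0)
Step 1: δ(q0, 0) = (q0, 1, R)  ⊢  1[q0]1 (head at position 1)
Step 2: δ(q0, 1) = (q0, 0, R)  ⊢  10[q0]□ (head at position 2)
Step 3: δ(q0, □) = (q1, □, L)  ⊢  1[q1]0□ (head at position 1)
Step 4: δ(q1, 0) = (q1, 0, L)  ⊢  [q1]10□ (head at position 0)
Step 5: δ(q1, 1) = (q1, 1, L)  ⊢  [q1]□10□ (head at position -1)
Step 6: δ(q1, □) = (qA, □, R)  ⊢  □[qA]10□ (head at position 0)
The machine is in qA, so it halts and accepts.
Tape content when halted (ignoring surrounding blanks): 10

Final answer: Output: 10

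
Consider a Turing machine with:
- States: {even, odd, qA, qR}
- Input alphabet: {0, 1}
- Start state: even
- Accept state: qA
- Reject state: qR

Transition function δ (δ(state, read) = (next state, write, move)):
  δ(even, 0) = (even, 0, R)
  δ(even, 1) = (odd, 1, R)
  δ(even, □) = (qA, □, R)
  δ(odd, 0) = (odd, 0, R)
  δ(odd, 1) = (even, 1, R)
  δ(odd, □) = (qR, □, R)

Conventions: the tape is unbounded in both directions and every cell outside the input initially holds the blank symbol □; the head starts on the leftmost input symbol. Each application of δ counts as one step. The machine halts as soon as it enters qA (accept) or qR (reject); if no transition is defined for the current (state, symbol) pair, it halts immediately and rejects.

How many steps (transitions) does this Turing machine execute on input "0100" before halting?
Step 0: [even]0100 (head at position 0)
Step 1: δ(even, 0) = (even, 0, R)  ⊢  0[even]100 (head at position 1)
Step 2: δ(even, 1) = (odd, 1, R)  ⊢  01[odd]00 (head at position 2)
Step 3: δ(odd, 0) = (odd, 0, R)  ⊢  010[odd]0 (head at position 3)
Step 4: δ(odd, 0) = (odd, 0, R)  ⊢  0100[odd]□ (head at position 4)
Step 5: δ(odd, □) = (qR, □, R)  ⊢  0100□[qR]□ (head at position 5)
The machine is in qR, so it halts and rejects.
Number of transitions executed: 5.

Final answer: 5 steps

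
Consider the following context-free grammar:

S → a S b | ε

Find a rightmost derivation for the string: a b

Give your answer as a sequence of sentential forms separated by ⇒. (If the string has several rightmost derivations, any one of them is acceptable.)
Start with S.
Step 1: the rightmost non-terminal is S; apply S → a S b:  a S b
Step 2: the rightmost non-terminal is S; apply S → ε:  a b

Final answer: S ⇒ a S b ⇒ a b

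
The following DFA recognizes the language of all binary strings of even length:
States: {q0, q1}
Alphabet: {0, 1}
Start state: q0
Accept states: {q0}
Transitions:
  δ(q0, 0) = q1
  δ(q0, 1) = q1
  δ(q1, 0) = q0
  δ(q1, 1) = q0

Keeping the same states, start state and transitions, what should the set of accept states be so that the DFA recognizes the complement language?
The DFA is complete (every state has a transition on every symbol), so the complement
is recognized by the same DFA with accepting and non-accepting states swapped.
Original accept states: {q0}
Complement accept states = All states - Original accept states
= {q0, q1} - {q0}
= {q1}
Complement language: strings of ODD length

Final answer: {q1}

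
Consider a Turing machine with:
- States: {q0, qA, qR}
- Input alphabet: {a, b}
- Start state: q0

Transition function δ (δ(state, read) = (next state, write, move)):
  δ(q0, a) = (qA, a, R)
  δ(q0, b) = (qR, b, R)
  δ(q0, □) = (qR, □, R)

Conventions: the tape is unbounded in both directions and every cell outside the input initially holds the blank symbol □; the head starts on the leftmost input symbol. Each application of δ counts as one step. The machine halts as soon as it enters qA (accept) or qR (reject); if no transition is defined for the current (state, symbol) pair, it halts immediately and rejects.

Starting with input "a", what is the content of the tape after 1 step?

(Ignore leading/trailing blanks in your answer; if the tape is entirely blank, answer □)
Step 0: [q0]a (head at position 0)
Step 1: δ(q0, a) = (qA, a, R)  ⊢  a[qA]□ (head at position 1)
Tape after 1 step (ignoring surrounding blanks): a

Final answer: Tape: a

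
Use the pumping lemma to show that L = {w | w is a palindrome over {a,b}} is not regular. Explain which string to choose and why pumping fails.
Language: L = {w | w is a palindrome over {a,b}} (strings that read the same forwards and backwards)
Step 1: Assume for contradiction that L is regular, with pumping length p.
Step 2: Choose s = a^p b a^p. Then s ∈ L (it reads the same forwards and backwards) and |s| ≥ p.
Step 3: Consider any decomposition s = xyz with |xy| ≤ p and |y| > 0. Since |xy| ≤ p and the first p symbols of s are all a's, y = a^k for some k with 1 ≤ k ≤ p.
Step 4: Pumping up (i = 2): xy²z = a^(p+k) b a^p. Its reverse is a^p b a^(p+k) ≠ a^(p+k) b a^p (the single b is no longer in the middle), so xy²z is not a palindrome and xy²z ∉ L.
This contradicts the pumping lemma, so L is not regular.

Final answer: Choose s = a^p b a^p. Since |xy| ≤ p, y = a^k with k ≥ 1. Then xy²z = a^(p+k) b a^p is not a palindrome, so ∉ L.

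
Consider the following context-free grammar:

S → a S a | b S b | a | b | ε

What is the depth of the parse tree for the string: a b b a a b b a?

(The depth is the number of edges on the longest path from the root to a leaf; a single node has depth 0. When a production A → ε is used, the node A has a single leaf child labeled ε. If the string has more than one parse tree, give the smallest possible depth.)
The string has even length 8, so its (unique) parse tree peels off matching outer symbols: S → a S a, S → b S b, S → b S b, S → a S a, and finally S → ε for the empty middle.
The S nodes are at depths 0..4; the ε leaf under the innermost S is at depth 5 (terminal leaves are at depths 1..4).
Depth = 5.

Final answer: 5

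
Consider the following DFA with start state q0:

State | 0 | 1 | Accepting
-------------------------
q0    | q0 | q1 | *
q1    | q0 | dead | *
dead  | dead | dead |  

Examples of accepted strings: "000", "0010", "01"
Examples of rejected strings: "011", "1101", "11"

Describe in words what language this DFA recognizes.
binary strings with no two consecutive 1s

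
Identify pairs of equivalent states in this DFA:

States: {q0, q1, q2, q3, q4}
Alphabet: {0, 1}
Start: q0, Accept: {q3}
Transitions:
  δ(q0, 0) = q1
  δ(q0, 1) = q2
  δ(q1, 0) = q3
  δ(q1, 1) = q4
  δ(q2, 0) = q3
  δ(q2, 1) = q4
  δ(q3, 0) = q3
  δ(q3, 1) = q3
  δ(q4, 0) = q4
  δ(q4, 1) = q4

Using the table-filling algorithm:
Round 0 – mark pairs where exactly one state is accepting: (q0,q3), (q1,q3), (q2,q3), (q3,q4)
Round 1 – newly marked: (q0,q1) [on 0: q1 vs q3, already marked]; (q0,q2) [on 0: q1 vs q3, already marked]; (q1,q4) [on 0: q3 vs q4, already marked]; (q2,q4) [on 0: q3 vs q4, already marked]
Round 2 – newly marked: (q0,q4) [on 0: q1 vs q4, already marked]
No further pairs can be marked.
(q1, q2) unmarked: δ(q1,0)=q3, δ(q2,0)=q3; δ(q1,1)=q4, δ(q2,1)=q4 → equivalent
Equivalent pairs: (q1, q2)

Final answer: Equivalent pairs: (q1, q2)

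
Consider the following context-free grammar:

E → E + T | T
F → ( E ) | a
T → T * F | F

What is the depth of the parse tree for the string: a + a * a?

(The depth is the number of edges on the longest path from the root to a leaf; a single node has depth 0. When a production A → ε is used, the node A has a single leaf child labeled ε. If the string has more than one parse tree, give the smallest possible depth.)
The grammar is unambiguous; the parse tree of a + a * a is:
E → E + T at the root (depth 0).
  Left E (depth 1) → T (2) → F (3) → a (4).
  Right T (depth 1) → T * F; that T (2) → F (3) → a (4); F (2) → a (3).
The longest root-to-leaf paths have 4 edges.
Depth = 4.

Final answer: 4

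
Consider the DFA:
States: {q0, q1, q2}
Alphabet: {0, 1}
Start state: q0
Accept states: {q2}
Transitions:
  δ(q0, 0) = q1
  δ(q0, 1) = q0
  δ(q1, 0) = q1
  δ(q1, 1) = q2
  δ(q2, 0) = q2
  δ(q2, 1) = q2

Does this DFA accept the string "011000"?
Processing string "011000":
  q0 --0--> q1
  q1 --1--> q2
  q2 --1--> q2
  q2 --0--> q2
  q2 --0--> q2
  q2 --0--> q2
Final state: q2
Accept states: {q2}
q2 is an accept state, so the string is accepted.

Final answer: Yes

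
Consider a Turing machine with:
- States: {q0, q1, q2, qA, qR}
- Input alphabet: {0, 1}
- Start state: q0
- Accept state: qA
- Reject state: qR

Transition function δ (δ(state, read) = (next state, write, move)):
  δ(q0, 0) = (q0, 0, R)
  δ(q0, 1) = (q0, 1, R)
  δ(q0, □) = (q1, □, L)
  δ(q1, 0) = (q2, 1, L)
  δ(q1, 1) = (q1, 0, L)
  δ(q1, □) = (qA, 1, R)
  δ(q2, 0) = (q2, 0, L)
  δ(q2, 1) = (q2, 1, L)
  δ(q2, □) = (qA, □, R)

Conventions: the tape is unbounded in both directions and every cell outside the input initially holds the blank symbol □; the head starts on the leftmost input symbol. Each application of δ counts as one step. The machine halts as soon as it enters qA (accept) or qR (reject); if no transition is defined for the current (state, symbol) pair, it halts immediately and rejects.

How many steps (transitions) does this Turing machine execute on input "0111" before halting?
Step 0: [q0]0111 (head at position 0)
Step 1: δ(q0, 0) = (q0, 0, R)  ⊢  0[q0]111 (head at position 1)
Step 2: δ(q0, 1) = (q0, 1, R)  ⊢  01[q0]11 (head at position 2)
Step 3: δ(q0, 1) = (q0, 1, R)  ⊢  011[q0]1 (head at position 3)
Step 4: δ(q0, 1) = (q0, 1, R)  ⊢  0111[q0]□ (head at position 4)
Step 5: δ(q0, □) = (q1, □, L)  ⊢  011[q1]1□ (head at position 3)
Step 6: δ(q1, 1) = (q1, 0, L)  ⊢  01[q1]10□ (head at position 2)
Step 7: δ(q1, 1) = (q1, 0, L)  ⊢  0[q1]100□ (head at position 1)
Step 8: δ(q1, 1) = (q1, 0, L)  ⊢  [q1]0000□ (head at position 0)
Step 9: δ(q1, 0) = (q2, 1, L)  ⊢  [q2]□1000□ (head at position -1)
Step 10: δ(q2, □) = (qA, □, R)  ⊢  □[qA]1000□ (head at position 0)
The machine is in qA, so it halts and accepts.
Number of transitions executed: 10.

Final answer: 10 steps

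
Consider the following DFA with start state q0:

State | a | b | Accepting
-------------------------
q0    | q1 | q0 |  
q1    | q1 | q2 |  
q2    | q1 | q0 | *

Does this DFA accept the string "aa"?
Start in q0.
Read 'a': q0 → q1
Read 'a': q1 → q1
Final state q1 is not accepting, so the string is rejected.

Final answer: No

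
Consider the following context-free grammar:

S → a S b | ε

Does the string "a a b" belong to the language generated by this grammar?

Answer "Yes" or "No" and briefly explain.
Every derivation applies S → a S b some number n of times and then S → ε, producing a^n b^n with equally many a's and b's. The string a a b has two a's but only one b, so it cannot be derived.

Final answer: No - no valid derivation exists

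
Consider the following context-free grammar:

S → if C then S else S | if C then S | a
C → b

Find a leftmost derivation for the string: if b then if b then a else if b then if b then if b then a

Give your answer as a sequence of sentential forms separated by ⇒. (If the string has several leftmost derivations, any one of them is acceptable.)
Start with S.
Step 1: the leftmost non-terminal is S; apply S → if C then S:  if C then S
Step 2: the leftmost non-terminal is C; apply C → b:  if b then S
Step 3: the leftmost non-terminal is S; apply S → if C then S else S:  if b then if C then S else S
Step 4: the leftmost non-terminal is C; apply C → b:  if b then if b then S else S
Step 5: the leftmost non-terminal is S; apply S → a:  if b then if b then a else S
Step 6: the leftmost non-terminal is S; apply S → if C then S:  if b then if b then a else if C then S
Step 7: the leftmost non-terminal is C; apply C → b:  if b then if b then a else if b then S
Step 8: the leftmost non-terminal is S; apply S → if C then S:  if b then if b then a else if b then if C then S
Step 9: the leftmost non-terminal is C; apply C → b:  if b then if b then a else if b then if b then S
Step 10: the leftmost non-terminal is S; apply S → if C then S:  if b then if b then a else if b then if b then if C then S
Step 11: the leftmost non-terminal is C; apply C → b:  if b then if b then a else if b then if b then if b then S
Step 12: the leftmost non-terminal is S; apply S → a:  if b then if b then a else if b then if b then if b then a

Final answer: S ⇒ if C then S ⇒ if b then S ⇒ if b then if C then S else S ⇒ if b then if b then S else S ⇒ if b then if b then a else S ⇒ if b then if b then a else if C then S ⇒ if b then if b then a else if b then S ⇒ if b then if b then a else if b then if C then S ⇒ if b then if b then a else if b then if b then S ⇒ if b then if b then a else if b then if b then if C then S ⇒ if b then if b then a else if b then if b then if b then S ⇒ if b then if b then a else if b then if b then if b then a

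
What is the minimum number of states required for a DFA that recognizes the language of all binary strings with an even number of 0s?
Language: binary strings with an even number of 0s
Lower bound (Myhill–Nerode): the prefixes ε, 0 are pairwise distinguishable:
  ε vs 0: suffix ε distinguishes them (ε has zero 0s (accepted), 0 has one 0 (rejected))
So any DFA needs at least 2 states.
Upper bound: a DFA with 2 states exists (one state per class above).
Minimum states: 2

Final answer: 2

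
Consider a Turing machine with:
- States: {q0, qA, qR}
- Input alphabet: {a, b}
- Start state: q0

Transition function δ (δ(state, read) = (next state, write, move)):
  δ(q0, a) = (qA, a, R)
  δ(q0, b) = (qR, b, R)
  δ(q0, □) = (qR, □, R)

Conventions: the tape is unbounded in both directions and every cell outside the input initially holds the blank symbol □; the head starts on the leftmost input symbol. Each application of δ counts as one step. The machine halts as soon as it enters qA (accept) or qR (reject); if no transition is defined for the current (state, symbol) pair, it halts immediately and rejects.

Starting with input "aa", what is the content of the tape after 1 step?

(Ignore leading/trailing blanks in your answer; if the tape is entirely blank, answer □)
Step 0: [q0]aa (head at position 0)
Step 1: δ(q0, a) = (qA, a, R)  ⊢  a[qA]a (head at position 1)
Tape after 1 step (ignoring surrounding blanks): aa

Final answer: Tape: aa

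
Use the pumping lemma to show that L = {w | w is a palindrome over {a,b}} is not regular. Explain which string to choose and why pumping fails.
Language: L = {w | w is a palindrome over {a,b}} (strings that read the same forwards and backwards)
Step 1: Assume for contradiction that L is regular, with pumping length p.
Step 2: Choose s = a^p b a^p. Then s ∈ L (it reads the same forwards and backwards) and |s| ≥ p.
Step 3: Consider any decomposition s = xyz with |xy| ≤ p and |y| > 0. Since |xy| ≤ p and the first p symbols of s are all a's, y = a^k for some k with 1 ≤ k ≤ p.
Step 4: Pumping up (i = 2): xy²z = a^(p+k) b a^p. Its reverse is a^p b a^(p+k) ≠ a^(p+k) b a^p (the single b is no longer in the middle), so xy²z is not a palindrome and xy²z ∉ L.
This contradicts the pumping lemma, so L is not regular.

Final answer: Choose s = a^p b a^p. Since |xy| ≤ p, y = a^k with k ≥ 1. Then xy²z = a^(p+k) b a^p is not a palindrome, so ∉ L.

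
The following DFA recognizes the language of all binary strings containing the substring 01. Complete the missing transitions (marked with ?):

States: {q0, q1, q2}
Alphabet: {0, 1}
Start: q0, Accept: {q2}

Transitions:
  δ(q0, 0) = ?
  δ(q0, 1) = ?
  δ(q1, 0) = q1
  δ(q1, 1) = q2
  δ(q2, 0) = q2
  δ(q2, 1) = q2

What each state remembers (consistent with the given transitions and accept states):
  q0: 01 not seen yet and the last symbol was not 0
  q1: 01 not seen yet and the last symbol was 0
  q2: the substring 01 has already been seen
Filling in the missing entries:
  δ(q0, 0): in q0 (01 not seen yet and the last symbol was not 0), after reading 0 we have: 01 not seen yet and the last symbol was 0 → q1
  δ(q0, 1): in q0 (01 not seen yet and the last symbol was not 0), after reading 1 we have: 01 not seen yet and the last symbol was not 0 → q0

Final answer: δ(q0, 0) = q1; δ(q0, 1) = q0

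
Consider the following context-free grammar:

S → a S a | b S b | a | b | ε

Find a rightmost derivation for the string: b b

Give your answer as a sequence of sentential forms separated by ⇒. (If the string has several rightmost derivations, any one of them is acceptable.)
Start with S.
Step 1: the rightmost non-terminal is S; apply S → b S b:  b S b
Step 2: the rightmost non-terminal is S; apply S → ε:  b b

Final answer: S ⇒ b S b ⇒ b b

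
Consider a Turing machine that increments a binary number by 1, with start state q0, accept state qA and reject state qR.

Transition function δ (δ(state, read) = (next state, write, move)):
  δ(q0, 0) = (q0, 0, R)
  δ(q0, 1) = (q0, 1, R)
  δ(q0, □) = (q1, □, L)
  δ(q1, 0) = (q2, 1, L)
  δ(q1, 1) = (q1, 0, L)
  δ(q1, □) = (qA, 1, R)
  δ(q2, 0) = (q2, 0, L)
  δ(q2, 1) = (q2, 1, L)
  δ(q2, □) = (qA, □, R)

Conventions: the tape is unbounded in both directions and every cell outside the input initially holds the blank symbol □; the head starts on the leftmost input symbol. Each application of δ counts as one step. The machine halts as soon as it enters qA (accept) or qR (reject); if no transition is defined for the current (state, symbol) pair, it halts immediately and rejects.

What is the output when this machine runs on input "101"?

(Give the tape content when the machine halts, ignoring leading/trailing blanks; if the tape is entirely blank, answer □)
Step 0: [q0]101 (head at position 0)
Step 1: δ(q0, 1) = (q0, 1, R)  ⊢  1[q0]01 (head at position 1)
Step 2: δ(q0, 0) = (q0, 0, R)  ⊢  10[q0]1 (head at position 2)
Step 3: δ(q0, 1) = (q0, 1, R)  ⊢  101[q0]□ (head at position 3)
Step 4: δ(q0, □) = (q1, □, L)  ⊢  10[q1]1□ (head at position 2)
Step 5: δ(q1, 1) = (q1, 0, L)  ⊢  1[q1]00□ (head at position 1)
Step 6: δ(q1, 0) = (q2, 1, L)  ⊢  [q2]110□ (head at position 0)
Step 7: δ(q2, 1) = (q2, 1, L)  ⊢  [q2]□110□ (head at position -1)
Step 8: δ(q2, □) = (qA, □, R)  ⊢  □[qA]110□ (head at position 0)
The machine is in qA, so it halts and accepts.
Tape content when halted (ignoring surrounding blanks): 110

Final answer: Output: 110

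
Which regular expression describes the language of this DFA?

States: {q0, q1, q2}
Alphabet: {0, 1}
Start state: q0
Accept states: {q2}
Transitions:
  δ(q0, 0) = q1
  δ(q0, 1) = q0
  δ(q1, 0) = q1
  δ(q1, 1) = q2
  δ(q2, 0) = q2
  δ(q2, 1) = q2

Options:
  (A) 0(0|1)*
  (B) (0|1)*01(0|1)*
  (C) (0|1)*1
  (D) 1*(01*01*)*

Testing sample strings against the DFA:
  '000' -> rejected
  '1111' -> rejected
  '00100' -> accepted
  '01' -> accepted
Checking each option for a counterexample:
  (A) 0(0|1)*: '0' is rejected by the DFA but matches the regex → eliminated
  (B) (0|1)*01(0|1)*: agrees with the DFA on all strings of length ≤ 4
  (C) (0|1)*1: '1' is rejected by the DFA but matches the regex → eliminated
  (D) 1*(01*01*)*: ε is rejected by the DFA but matches the regex → eliminated
Only (B) (0|1)*01(0|1)* is consistent with the DFA.

Final answer: (B) (0|1)*01(0|1)*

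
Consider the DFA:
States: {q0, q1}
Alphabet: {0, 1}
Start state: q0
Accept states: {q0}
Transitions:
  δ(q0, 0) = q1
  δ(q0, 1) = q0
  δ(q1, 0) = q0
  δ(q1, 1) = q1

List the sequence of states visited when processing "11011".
Starting at q0
Read '1': q0 -> q0
Read '1': q0 -> q0
Read '0': q0 -> q1
Read '1': q1 -> q1
Read '1': q1 -> q1

Final answer: q0 -> q0 -> q0 -> q1 -> q1 -> q1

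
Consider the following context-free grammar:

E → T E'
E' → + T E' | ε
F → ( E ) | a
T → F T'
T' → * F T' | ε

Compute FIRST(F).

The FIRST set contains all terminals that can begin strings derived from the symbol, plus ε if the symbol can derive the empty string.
FIRST(F): F → ( E ) contributes '(' and F → a contributes 'a', so FIRST(F) = {(, a}. F is not nullable.

Final answer: {(, a}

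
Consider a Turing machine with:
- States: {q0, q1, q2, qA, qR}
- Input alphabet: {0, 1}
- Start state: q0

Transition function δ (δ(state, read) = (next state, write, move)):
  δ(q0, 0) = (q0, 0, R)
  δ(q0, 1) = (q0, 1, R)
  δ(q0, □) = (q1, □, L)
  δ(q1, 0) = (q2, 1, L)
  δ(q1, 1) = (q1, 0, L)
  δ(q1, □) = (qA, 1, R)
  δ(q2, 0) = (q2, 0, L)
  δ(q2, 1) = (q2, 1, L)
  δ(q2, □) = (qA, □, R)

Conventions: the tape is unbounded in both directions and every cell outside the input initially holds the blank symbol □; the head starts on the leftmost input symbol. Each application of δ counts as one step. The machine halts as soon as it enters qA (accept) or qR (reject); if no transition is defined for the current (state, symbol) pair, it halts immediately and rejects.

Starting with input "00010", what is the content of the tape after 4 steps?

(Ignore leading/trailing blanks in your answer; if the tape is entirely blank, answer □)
Step 0: [q0]00010 (head at position 0)
Step 1: δ(q0, 0) = (q0, 0, R)  ⊢  0[q0]0010 (head at position 1)
Step 2: δ(q0, 0) = (q0, 0, R)  ⊢  00[q0]010 (head at position 2)
Step 3: δ(q0, 0) = (q0, 0, R)  ⊢  000[q0]10 (head at position 3)
Step 4: δ(q0, 1) = (q0, 1, R)  ⊢  0001[q0]0 (head at position 4)
Tape after 4 steps (ignoring surrounding blanks): 00010

Final answer: Tape: 00010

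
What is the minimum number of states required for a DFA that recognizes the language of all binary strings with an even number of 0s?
Language: binary strings with an even number of 0s
Lower bound (Myhill–Nerode): the prefixes ε, 0 are pairwise distinguishable:
  ε vs 0: suffix ε distinguishes them (ε has zero 0s (accepted), 0 has one 0 (rejected))
So any DFA needs at least 2 states.
Upper bound: a DFA with 2 states exists (one state per class above).
Minimum states: 2

Final answer: 2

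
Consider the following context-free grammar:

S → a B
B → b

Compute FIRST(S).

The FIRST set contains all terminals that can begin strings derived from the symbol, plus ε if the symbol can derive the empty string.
S has the single production S → a B, whose right-hand side begins with the terminal a. So FIRST(S) = {a}.

Final answer: {a}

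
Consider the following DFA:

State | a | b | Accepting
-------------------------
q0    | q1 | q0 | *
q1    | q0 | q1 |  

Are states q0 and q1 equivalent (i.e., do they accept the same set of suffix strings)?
Try the suffix ε (the empty string).
From q0: q0 — accepting.
From q1: q1 — not accepting.
The two states disagree on this suffix, so they are not equivalent.

Final answer: No. Distinguishing string: ε (the empty string) - accepted from q0 but not from q1.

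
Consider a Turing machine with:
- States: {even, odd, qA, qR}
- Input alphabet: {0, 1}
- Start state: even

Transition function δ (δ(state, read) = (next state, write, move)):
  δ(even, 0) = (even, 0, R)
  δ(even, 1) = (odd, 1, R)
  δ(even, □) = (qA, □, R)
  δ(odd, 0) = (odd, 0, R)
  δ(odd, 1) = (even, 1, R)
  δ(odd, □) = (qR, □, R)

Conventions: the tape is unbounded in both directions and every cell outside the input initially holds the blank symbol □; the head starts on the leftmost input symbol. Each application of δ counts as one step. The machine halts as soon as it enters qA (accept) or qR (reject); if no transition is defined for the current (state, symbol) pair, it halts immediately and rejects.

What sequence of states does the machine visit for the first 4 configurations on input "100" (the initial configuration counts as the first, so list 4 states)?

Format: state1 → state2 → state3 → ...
Step 0: [even]100 (head at position 0)
Step 1: δ(even, 1) = (odd, 1, R)  ⊢  1[odd]00 (head at position 1)
Step 2: δ(odd, 0) = (odd, 0, R)  ⊢  10[odd]0 (head at position 2)
Step 3: δ(odd, 0) = (odd, 0, R)  ⊢  100[odd]□ (head at position 3)
Reading off the states of these 4 configurations: even → odd → odd → odd

Final answer: even → odd → odd → odd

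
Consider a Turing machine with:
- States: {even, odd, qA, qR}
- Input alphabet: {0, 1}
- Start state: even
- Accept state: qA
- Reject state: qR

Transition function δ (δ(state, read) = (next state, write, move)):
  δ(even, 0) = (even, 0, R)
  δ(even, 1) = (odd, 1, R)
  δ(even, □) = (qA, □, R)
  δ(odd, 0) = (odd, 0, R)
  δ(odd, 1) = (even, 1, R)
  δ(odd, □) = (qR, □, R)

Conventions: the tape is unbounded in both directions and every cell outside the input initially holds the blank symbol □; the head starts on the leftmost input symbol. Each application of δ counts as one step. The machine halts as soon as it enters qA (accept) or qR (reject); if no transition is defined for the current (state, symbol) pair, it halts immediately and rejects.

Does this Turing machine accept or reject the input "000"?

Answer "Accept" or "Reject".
Step 0: [even]000 (head at position 0)
Step 1: δ(even, 0) = (even, 0, R)  ⊢  0[even]00 (head at position 1)
Step 2: δ(even, 0) = (even, 0, R)  ⊢  00[even]0 (head at position 2)
Step 3: δ(even, 0) = (even, 0, R)  ⊢  000[even]□ (head at position 3)
Step 4: δ(even, □) = (qA, □, R)  ⊢  000□[qA]□ (head at position 4)
The machine is in qA, so it halts and accepts.

Final answer: Accept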